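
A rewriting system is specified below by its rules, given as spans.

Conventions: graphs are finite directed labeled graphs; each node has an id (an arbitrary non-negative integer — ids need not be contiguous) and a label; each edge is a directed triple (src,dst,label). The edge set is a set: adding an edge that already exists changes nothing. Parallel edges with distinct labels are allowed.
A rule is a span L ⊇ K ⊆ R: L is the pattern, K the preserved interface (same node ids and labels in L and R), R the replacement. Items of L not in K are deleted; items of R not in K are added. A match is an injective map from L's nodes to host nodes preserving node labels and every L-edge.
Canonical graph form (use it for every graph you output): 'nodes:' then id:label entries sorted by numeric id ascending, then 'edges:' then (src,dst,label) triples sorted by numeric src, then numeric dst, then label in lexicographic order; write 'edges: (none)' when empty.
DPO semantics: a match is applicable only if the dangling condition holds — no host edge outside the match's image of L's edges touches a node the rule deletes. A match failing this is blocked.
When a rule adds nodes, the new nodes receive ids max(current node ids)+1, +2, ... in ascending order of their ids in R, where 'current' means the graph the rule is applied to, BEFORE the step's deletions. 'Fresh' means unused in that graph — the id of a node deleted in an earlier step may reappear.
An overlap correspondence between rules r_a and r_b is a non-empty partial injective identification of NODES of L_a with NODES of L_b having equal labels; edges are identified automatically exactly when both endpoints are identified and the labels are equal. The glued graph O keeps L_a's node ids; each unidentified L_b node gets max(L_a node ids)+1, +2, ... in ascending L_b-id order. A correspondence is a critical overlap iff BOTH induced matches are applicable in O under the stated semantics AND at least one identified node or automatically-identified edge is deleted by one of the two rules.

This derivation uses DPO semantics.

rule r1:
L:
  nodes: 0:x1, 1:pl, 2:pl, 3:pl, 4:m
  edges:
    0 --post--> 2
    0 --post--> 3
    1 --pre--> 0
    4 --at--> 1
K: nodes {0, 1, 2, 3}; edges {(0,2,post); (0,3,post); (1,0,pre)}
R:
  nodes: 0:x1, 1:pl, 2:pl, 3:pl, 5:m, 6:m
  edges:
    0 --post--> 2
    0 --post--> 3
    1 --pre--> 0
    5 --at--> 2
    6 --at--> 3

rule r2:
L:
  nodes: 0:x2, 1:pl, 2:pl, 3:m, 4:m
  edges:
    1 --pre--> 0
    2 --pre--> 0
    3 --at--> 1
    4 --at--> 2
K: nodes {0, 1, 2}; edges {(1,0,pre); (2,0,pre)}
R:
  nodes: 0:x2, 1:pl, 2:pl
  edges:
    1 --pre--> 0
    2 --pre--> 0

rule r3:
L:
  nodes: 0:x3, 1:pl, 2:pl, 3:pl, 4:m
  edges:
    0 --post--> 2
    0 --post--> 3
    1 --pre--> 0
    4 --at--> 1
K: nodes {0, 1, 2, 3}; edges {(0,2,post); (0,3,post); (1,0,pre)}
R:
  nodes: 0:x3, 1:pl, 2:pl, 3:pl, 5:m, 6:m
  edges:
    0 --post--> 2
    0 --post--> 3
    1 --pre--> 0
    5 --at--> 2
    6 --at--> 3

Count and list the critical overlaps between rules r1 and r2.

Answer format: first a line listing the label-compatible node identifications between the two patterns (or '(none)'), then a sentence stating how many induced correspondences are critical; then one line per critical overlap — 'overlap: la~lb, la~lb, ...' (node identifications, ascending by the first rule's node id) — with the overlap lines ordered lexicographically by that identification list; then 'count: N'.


label-compatible node identifications between L(r1) and L(r2): 1~1, 1~2, 2~1, 2~2, 3~1, 3~2, 4~3, 4~4
6 of the induced correspondences are critical overlaps of r1 and r2.
overlap: 1~1, 2~2, 4~3
overlap: 1~1, 3~2, 4~3
overlap: 1~1, 4~3
overlap: 1~2, 2~1, 4~4
overlap: 1~2, 3~1, 4~4
overlap: 1~2, 4~4
count: 6


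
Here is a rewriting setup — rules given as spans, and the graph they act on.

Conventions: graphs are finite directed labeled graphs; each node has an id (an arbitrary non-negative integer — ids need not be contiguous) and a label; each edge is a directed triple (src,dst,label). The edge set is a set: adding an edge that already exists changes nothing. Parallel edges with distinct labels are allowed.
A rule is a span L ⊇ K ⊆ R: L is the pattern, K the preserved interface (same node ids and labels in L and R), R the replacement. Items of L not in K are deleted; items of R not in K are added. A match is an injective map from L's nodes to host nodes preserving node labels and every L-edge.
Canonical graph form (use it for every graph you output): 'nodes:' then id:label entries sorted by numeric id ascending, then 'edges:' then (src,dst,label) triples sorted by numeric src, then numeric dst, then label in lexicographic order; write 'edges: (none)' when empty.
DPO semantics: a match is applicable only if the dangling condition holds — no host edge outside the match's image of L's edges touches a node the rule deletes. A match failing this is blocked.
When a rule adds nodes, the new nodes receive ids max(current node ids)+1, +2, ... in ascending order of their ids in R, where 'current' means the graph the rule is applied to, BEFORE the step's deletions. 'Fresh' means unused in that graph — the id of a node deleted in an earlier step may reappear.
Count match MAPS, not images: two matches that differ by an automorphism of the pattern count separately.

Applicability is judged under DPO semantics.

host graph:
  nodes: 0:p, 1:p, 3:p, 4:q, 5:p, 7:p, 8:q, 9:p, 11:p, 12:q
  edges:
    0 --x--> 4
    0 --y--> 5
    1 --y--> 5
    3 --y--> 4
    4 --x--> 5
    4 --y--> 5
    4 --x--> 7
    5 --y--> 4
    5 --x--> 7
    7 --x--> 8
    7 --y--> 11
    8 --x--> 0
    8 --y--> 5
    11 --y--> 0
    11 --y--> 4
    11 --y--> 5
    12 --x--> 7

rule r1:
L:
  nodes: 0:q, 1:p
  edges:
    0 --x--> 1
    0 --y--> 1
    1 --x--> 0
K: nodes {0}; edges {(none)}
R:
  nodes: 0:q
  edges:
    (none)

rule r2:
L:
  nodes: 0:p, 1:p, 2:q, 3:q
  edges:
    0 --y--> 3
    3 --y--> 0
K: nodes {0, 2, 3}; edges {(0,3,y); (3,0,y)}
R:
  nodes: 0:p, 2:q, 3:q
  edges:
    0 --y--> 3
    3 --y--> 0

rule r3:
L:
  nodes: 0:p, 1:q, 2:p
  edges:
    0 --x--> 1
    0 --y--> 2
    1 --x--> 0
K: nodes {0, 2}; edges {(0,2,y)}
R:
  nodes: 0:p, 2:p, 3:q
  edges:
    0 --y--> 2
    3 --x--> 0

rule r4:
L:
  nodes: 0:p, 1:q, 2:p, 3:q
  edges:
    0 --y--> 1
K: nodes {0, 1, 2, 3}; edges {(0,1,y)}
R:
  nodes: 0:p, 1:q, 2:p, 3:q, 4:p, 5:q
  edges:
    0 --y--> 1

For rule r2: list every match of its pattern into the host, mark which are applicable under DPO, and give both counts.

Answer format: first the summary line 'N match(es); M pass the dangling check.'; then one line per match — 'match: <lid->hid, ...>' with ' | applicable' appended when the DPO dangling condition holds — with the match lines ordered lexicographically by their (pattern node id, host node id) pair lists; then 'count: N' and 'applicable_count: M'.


12 match(es); 2 pass the dangling check.
match: 0->5, 1->0, 2->8, 3->4
match: 0->5, 1->0, 2->12, 3->4
match: 0->5, 1->1, 2->8, 3->4
match: 0->5, 1->1, 2->12, 3->4
match: 0->5, 1->3, 2->8, 3->4
match: 0->5, 1->3, 2->12, 3->4
match: 0->5, 1->7, 2->8, 3->4
match: 0->5, 1->7, 2->12, 3->4
match: 0->5, 1->9, 2->8, 3->4 | applicable
match: 0->5, 1->9, 2->12, 3->4 | applicable
match: 0->5, 1->11, 2->8, 3->4
match: 0->5, 1->11, 2->12, 3->4
count: 12
applicable_count: 2


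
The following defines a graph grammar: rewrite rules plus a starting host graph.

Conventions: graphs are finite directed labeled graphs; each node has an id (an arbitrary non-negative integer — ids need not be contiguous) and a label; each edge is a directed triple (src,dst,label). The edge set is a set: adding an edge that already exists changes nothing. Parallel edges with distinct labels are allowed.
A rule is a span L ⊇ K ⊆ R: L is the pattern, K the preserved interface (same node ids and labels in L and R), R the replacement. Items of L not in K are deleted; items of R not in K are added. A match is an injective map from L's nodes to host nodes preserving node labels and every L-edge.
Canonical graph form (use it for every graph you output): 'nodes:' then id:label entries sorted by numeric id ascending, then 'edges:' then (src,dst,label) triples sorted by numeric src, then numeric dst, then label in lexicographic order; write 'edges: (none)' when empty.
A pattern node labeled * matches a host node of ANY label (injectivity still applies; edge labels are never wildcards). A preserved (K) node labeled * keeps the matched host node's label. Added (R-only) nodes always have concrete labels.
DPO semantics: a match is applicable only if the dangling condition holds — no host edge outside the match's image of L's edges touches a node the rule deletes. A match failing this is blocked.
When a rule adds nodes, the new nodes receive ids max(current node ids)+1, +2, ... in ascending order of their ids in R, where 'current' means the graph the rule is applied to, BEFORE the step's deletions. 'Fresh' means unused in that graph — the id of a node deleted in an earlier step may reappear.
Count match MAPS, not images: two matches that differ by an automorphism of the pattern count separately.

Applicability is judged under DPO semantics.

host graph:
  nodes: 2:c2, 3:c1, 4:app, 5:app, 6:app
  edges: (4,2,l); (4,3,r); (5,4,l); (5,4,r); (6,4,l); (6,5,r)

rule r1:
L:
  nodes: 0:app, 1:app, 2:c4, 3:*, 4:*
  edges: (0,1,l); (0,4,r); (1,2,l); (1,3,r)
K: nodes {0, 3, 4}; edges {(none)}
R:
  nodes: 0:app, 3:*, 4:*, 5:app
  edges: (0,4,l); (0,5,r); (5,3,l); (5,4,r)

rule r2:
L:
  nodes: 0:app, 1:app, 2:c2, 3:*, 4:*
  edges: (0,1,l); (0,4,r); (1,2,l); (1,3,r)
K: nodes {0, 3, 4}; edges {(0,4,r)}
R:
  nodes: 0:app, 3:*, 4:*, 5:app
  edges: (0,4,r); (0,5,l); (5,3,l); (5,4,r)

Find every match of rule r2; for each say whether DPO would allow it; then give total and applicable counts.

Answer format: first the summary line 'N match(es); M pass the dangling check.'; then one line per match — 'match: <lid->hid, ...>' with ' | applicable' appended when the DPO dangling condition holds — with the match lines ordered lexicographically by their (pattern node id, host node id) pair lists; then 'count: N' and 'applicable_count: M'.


1 match(es); 0 pass the dangling check.
match: 0->6, 1->4, 2->2, 3->3, 4->5
count: 1
applicable_count: 0


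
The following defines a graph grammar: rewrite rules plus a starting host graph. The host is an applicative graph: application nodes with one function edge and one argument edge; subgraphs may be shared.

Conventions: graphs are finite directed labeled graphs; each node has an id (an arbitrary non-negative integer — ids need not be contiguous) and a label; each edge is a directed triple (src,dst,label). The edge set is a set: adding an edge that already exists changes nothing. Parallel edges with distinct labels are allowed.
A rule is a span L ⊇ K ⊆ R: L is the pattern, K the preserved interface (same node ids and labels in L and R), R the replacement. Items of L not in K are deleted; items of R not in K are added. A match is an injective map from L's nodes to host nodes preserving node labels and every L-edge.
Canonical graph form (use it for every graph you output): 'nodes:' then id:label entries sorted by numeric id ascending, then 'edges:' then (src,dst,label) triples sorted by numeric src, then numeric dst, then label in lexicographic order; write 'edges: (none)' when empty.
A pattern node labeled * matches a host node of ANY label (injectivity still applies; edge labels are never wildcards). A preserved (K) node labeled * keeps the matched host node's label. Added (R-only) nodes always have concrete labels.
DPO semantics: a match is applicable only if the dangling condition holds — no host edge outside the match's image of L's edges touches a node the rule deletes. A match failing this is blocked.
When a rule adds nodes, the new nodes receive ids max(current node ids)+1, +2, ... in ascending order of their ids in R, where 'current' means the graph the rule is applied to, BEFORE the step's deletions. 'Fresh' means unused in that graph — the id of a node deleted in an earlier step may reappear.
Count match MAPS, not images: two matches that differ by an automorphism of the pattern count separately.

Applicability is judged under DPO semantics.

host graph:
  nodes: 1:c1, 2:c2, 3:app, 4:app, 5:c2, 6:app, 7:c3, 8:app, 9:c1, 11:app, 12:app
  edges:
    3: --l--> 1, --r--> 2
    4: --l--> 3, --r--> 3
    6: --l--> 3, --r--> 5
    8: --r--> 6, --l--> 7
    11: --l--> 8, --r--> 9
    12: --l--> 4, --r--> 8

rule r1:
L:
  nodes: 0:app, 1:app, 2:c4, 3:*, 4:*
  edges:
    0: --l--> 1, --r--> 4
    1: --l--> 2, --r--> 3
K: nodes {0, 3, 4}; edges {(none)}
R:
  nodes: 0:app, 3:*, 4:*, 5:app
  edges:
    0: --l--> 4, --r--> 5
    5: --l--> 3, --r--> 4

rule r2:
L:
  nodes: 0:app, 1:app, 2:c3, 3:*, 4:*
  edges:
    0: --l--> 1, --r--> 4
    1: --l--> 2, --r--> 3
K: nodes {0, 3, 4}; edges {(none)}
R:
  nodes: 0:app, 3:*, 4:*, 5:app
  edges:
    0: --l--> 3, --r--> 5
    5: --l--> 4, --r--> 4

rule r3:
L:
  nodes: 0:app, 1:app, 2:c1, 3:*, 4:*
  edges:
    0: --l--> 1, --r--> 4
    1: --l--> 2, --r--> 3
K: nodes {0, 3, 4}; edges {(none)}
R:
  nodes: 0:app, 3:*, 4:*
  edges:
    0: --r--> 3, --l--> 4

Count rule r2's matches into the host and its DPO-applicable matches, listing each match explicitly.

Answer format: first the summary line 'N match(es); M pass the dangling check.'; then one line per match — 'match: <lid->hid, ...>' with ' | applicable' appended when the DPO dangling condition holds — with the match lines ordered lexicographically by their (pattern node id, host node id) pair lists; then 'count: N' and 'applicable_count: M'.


1 match(es); 0 pass the dangling check.
match: 0->11, 1->8, 2->7, 3->6, 4->9
count: 1
applicable_count: 0


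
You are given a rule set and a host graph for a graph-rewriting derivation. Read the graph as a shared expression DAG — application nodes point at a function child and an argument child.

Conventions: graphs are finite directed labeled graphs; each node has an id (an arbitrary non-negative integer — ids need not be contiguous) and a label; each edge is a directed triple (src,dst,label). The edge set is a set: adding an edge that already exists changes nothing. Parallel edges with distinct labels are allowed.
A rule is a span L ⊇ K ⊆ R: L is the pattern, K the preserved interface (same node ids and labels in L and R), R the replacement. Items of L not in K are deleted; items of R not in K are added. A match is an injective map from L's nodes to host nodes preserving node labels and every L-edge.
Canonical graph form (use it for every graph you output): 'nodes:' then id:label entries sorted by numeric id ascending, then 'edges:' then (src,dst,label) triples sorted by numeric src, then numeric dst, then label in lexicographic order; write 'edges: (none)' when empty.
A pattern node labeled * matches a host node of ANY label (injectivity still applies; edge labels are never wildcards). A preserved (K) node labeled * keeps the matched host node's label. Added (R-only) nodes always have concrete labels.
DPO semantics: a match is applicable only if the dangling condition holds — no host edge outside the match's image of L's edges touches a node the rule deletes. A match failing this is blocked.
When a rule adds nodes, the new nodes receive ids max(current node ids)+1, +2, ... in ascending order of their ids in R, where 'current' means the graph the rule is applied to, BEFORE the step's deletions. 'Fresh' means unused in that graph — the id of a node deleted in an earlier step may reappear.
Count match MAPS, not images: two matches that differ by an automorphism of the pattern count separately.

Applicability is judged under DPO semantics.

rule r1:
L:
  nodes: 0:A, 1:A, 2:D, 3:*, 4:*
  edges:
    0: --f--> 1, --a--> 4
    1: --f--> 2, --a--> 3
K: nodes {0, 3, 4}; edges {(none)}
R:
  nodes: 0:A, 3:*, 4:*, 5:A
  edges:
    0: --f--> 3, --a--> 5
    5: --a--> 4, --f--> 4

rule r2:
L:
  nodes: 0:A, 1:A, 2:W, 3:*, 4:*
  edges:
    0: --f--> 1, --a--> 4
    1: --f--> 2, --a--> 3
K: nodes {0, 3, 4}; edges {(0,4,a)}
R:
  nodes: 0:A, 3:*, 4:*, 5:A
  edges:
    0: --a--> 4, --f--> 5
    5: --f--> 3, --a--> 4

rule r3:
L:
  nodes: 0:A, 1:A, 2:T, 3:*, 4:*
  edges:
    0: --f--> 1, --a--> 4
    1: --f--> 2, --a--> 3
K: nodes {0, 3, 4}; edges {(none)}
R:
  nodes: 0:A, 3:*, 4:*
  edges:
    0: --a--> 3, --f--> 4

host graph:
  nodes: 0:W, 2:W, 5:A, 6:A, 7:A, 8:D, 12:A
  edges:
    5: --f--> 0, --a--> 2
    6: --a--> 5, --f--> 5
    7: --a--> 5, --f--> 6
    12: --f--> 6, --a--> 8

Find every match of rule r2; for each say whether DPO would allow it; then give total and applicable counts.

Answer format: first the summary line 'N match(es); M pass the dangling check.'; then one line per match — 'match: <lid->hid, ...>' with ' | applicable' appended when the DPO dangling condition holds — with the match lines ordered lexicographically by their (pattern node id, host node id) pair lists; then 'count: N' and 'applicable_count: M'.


0 match(es); 0 pass the dangling check.
count: 0
applicable_count: 0


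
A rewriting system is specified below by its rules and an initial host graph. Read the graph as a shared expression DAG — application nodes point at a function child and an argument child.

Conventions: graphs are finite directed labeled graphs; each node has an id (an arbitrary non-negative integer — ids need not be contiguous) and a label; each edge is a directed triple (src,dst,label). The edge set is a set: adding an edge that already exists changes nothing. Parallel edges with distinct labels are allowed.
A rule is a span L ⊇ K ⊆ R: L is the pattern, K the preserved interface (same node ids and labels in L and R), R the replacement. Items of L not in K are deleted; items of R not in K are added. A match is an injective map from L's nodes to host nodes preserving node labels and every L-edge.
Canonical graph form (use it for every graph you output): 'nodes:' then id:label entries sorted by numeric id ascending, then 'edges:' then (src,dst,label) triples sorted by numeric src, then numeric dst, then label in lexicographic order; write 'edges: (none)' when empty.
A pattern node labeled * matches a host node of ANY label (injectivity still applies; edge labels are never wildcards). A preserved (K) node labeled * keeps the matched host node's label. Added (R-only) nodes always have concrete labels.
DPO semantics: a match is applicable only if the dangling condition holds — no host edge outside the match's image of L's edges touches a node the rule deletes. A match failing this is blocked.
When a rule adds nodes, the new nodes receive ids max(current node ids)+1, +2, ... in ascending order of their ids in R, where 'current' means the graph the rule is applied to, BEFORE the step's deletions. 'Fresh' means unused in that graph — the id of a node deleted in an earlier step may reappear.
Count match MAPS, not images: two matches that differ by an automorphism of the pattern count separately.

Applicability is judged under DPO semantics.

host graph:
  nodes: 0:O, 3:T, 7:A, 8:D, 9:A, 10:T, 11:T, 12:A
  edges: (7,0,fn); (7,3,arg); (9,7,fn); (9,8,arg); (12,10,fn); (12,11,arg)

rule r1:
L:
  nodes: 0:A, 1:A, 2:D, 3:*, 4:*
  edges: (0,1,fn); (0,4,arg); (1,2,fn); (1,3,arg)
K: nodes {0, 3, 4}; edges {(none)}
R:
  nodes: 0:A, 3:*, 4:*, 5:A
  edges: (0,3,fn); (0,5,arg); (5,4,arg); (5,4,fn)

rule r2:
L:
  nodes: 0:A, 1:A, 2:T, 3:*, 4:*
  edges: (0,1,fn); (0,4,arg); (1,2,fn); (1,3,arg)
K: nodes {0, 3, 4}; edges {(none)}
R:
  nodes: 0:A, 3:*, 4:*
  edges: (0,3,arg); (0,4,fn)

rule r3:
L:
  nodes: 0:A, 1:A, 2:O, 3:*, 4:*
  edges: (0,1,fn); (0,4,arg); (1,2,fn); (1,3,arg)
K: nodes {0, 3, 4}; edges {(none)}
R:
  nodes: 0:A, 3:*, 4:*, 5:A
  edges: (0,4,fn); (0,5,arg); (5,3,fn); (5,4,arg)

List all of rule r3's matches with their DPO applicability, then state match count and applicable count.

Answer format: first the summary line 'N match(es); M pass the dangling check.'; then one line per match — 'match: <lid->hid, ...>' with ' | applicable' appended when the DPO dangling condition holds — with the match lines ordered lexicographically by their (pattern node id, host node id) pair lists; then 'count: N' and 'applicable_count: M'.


1 match(es); 1 pass the dangling check.
match: 0->9, 1->7, 2->0, 3->3, 4->8 | applicable
count: 1
applicable_count: 1


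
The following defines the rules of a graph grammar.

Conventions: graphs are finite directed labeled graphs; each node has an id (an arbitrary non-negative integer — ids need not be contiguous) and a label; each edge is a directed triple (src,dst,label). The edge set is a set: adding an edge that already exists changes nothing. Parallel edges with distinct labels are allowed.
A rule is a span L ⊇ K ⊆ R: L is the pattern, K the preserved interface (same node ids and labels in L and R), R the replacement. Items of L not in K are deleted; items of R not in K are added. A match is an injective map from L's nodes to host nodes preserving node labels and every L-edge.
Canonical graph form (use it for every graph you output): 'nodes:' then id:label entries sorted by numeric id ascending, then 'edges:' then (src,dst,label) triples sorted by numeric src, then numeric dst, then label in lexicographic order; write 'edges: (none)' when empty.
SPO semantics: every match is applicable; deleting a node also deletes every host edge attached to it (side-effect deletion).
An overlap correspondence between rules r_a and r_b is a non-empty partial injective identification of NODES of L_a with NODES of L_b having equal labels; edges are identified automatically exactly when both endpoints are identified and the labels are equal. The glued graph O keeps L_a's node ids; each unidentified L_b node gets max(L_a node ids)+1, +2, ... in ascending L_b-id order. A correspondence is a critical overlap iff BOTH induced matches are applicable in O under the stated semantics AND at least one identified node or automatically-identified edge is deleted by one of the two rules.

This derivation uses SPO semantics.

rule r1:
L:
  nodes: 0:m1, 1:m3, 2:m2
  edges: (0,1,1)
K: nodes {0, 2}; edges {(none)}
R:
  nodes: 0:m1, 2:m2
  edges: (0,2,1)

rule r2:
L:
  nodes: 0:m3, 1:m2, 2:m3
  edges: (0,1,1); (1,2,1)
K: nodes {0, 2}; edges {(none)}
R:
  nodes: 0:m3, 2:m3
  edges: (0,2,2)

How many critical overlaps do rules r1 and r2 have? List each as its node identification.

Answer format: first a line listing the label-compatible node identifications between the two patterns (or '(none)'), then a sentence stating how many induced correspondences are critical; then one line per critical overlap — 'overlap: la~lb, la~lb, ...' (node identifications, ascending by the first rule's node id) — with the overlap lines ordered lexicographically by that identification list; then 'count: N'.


label-compatible node identifications between L(r1) and L(r2): 1~0, 1~2, 2~1
5 of the induced correspondences are critical overlaps of r1 and r2.
overlap: 1~0
overlap: 1~0, 2~1
overlap: 1~2
overlap: 1~2, 2~1
overlap: 2~1
count: 5


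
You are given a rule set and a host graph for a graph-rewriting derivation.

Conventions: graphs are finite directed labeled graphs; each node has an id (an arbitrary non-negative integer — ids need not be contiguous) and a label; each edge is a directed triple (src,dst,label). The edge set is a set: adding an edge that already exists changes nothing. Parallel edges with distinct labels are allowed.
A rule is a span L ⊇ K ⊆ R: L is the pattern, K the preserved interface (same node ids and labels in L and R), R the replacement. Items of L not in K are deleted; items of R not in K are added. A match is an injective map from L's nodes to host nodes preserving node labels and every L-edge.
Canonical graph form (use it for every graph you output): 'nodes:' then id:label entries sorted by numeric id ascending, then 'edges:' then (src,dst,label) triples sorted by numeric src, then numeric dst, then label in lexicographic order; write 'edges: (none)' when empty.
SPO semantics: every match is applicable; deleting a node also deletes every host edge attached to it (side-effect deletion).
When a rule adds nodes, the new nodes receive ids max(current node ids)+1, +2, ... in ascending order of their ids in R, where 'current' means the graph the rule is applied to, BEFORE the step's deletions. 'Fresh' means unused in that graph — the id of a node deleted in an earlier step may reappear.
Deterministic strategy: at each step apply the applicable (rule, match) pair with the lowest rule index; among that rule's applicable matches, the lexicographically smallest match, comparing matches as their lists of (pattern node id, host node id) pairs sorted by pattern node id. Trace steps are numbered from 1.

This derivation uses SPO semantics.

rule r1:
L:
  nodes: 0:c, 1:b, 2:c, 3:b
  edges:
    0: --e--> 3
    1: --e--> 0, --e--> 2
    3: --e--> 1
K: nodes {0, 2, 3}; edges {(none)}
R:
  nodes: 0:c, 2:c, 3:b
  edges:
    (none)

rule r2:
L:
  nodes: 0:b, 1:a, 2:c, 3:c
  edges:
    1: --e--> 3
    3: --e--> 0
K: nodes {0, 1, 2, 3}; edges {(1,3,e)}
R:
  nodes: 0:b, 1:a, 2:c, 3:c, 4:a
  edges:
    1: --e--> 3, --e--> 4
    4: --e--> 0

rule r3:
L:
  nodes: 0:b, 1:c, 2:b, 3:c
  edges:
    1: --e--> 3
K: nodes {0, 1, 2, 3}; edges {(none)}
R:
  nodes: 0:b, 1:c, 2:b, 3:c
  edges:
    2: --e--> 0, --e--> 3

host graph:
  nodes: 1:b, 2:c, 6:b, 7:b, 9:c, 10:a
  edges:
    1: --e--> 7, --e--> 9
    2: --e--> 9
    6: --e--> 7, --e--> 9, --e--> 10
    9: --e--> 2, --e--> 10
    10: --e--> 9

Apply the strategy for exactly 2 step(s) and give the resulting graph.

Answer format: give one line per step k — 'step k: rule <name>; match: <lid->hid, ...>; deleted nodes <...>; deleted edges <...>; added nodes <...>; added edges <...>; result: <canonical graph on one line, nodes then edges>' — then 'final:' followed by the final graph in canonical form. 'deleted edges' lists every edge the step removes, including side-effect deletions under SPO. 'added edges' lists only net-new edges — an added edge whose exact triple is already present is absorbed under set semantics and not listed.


step 1: rule r3; match: 0->1, 1->2, 2->6, 3->9; deleted nodes (none); deleted edges (2,9,e); added nodes (none); added edges (6,1,e); result: nodes: 1:b, 2:c, 6:b, 7:b, 9:c, 10:a edges: (1,7,e); (1,9,e); (6,1,e); (6,7,e); (6,9,e); (6,10,e); (9,2,e); (9,10,e); (10,9,e)
step 2: rule r3; match: 0->1, 1->9, 2->6, 3->2; deleted nodes (none); deleted edges (9,2,e); added nodes (none); added edges (6,2,e); result: nodes: 1:b, 2:c, 6:b, 7:b, 9:c, 10:a edges: (1,7,e); (1,9,e); (6,1,e); (6,2,e); (6,7,e); (6,9,e); (6,10,e); (9,10,e); (10,9,e)
final:
nodes: 1:b, 2:c, 6:b, 7:b, 9:c, 10:a
edges: (1,7,e); (1,9,e); (6,1,e); (6,2,e); (6,7,e); (6,9,e); (6,10,e); (9,10,e); (10,9,e)


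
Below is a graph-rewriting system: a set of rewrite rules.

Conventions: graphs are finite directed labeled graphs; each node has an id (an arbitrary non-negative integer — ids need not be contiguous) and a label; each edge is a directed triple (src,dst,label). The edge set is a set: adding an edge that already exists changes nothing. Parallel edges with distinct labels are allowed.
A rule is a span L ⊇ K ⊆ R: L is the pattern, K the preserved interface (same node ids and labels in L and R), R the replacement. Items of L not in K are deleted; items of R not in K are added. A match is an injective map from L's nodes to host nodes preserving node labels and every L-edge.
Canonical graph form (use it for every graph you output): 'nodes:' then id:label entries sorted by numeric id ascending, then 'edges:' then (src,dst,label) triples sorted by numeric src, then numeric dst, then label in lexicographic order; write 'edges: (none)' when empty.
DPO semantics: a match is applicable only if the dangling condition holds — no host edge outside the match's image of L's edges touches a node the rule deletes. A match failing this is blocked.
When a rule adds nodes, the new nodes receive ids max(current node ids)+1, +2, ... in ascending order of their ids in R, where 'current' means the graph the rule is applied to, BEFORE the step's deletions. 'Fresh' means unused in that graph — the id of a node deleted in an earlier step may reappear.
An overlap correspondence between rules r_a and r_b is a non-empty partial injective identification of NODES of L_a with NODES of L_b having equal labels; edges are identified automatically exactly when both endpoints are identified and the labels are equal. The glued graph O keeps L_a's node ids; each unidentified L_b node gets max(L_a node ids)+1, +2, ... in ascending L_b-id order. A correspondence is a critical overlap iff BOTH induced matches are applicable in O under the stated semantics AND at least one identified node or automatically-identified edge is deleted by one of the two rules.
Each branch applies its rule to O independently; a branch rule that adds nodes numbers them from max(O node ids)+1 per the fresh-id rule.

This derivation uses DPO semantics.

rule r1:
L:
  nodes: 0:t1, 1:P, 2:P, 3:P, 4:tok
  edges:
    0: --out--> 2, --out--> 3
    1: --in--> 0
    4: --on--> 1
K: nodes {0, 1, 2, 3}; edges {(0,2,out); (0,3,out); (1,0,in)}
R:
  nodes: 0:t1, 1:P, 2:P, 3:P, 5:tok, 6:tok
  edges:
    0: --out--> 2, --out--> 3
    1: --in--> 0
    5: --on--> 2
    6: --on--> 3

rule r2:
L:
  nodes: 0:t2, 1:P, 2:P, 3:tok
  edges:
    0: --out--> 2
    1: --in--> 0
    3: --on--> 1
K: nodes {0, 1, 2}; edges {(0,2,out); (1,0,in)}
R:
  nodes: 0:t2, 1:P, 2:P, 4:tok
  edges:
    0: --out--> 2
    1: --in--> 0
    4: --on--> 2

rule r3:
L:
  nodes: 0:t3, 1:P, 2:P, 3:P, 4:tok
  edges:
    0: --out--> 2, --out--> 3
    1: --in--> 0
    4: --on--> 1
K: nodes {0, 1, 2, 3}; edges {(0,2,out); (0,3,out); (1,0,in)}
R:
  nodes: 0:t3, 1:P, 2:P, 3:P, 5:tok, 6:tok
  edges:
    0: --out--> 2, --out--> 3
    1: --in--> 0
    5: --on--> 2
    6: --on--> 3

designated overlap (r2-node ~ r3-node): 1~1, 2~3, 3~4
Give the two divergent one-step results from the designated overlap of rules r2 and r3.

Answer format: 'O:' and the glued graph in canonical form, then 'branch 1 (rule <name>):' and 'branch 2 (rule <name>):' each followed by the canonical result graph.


O:
nodes: 0:t2, 1:P, 2:P, 3:tok, 4:t3, 5:P
edges: (0,2,out); (1,0,in); (1,4,in); (3,1,on); (4,2,out); (4,5,out)
branch 1 (rule r2):
nodes: 0:t2, 1:P, 2:P, 4:t3, 5:P, 6:tok
edges: (0,2,out); (1,0,in); (1,4,in); (4,2,out); (4,5,out); (6,2,on)
branch 2 (rule r3):
nodes: 0:t2, 1:P, 2:P, 4:t3, 5:P, 6:tok, 7:tok
edges: (0,2,out); (1,0,in); (1,4,in); (4,2,out); (4,5,out); (6,5,on); (7,2,on)


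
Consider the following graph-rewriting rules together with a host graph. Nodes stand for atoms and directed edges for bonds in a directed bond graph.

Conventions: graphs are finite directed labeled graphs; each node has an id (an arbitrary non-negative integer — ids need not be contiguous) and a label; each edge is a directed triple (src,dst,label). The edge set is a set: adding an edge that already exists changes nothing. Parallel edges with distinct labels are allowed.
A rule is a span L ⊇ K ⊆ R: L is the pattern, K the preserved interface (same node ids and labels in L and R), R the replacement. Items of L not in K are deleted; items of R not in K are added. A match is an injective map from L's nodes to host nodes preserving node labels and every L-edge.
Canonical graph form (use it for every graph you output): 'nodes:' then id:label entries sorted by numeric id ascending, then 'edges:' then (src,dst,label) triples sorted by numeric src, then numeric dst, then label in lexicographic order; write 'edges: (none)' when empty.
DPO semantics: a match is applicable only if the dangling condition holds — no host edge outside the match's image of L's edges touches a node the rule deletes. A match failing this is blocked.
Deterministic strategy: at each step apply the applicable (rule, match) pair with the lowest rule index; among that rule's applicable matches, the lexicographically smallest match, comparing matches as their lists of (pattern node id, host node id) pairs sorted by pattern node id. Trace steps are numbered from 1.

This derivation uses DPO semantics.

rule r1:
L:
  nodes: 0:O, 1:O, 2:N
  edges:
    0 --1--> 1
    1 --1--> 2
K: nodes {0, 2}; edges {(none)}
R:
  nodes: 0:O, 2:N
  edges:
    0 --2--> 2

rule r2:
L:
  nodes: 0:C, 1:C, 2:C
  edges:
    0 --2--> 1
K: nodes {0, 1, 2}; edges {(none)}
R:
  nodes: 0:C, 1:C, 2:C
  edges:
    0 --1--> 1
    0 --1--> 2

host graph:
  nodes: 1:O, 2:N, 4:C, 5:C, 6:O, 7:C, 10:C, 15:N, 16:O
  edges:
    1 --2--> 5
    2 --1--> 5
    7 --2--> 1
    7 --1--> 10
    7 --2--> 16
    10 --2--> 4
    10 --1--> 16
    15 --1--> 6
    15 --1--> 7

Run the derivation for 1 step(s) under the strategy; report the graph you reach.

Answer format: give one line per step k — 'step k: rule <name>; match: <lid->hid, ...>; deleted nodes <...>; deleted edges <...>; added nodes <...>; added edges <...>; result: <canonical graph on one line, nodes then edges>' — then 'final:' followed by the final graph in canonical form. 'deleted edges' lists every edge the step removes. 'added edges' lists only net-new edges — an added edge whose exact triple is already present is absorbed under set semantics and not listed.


step 1: rule r2; match: 0->10, 1->4, 2->5; deleted nodes (none); deleted edges (10,4,2); added nodes (none); added edges (10,4,1); (10,5,1); result: nodes: 1:O, 2:N, 4:C, 5:C, 6:O, 7:C, 10:C, 15:N, 16:O edges: (1,5,2); (2,5,1); (7,1,2); (7,10,1); (7,16,2); (10,4,1); (10,5,1); (10,16,1); (15,6,1); (15,7,1)
final:
nodes: 1:O, 2:N, 4:C, 5:C, 6:O, 7:C, 10:C, 15:N, 16:O
edges: (1,5,2); (2,5,1); (7,1,2); (7,10,1); (7,16,2); (10,4,1); (10,5,1); (10,16,1); (15,6,1); (15,7,1)


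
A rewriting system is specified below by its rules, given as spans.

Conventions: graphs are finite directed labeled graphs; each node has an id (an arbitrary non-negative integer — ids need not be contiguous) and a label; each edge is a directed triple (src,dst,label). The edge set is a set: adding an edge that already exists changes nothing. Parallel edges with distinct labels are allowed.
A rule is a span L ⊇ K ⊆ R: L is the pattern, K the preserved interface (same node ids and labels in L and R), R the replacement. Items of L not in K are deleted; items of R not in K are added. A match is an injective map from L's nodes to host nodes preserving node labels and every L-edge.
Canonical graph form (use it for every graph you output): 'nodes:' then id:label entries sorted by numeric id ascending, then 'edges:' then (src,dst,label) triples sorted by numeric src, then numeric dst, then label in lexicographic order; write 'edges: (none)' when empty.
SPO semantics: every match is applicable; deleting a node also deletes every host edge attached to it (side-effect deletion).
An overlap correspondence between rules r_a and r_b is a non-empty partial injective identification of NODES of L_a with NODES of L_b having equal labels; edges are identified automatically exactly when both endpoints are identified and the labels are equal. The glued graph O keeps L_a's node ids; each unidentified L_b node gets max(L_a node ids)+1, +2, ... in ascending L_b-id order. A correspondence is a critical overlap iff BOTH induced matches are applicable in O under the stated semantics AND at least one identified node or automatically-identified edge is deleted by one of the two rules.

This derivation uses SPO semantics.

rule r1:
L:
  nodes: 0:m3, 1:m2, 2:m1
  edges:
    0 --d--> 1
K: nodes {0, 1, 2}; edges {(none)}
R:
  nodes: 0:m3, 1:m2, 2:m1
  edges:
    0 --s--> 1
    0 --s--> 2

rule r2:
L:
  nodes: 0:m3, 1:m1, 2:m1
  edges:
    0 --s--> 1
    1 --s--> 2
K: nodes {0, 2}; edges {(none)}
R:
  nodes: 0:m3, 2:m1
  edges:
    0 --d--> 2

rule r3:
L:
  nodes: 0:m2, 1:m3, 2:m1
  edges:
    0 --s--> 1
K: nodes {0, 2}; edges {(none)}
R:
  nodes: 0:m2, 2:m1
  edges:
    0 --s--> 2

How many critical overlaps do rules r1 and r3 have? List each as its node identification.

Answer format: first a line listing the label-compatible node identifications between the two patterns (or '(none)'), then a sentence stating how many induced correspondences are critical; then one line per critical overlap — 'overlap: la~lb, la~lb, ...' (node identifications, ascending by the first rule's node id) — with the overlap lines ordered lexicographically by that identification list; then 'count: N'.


label-compatible node identifications between L(r1) and L(r3): 0~1, 1~0, 2~2
4 of the induced correspondences are critical overlaps of r1 and r3.
overlap: 0~1
overlap: 0~1, 1~0
overlap: 0~1, 1~0, 2~2
overlap: 0~1, 2~2
count: 4


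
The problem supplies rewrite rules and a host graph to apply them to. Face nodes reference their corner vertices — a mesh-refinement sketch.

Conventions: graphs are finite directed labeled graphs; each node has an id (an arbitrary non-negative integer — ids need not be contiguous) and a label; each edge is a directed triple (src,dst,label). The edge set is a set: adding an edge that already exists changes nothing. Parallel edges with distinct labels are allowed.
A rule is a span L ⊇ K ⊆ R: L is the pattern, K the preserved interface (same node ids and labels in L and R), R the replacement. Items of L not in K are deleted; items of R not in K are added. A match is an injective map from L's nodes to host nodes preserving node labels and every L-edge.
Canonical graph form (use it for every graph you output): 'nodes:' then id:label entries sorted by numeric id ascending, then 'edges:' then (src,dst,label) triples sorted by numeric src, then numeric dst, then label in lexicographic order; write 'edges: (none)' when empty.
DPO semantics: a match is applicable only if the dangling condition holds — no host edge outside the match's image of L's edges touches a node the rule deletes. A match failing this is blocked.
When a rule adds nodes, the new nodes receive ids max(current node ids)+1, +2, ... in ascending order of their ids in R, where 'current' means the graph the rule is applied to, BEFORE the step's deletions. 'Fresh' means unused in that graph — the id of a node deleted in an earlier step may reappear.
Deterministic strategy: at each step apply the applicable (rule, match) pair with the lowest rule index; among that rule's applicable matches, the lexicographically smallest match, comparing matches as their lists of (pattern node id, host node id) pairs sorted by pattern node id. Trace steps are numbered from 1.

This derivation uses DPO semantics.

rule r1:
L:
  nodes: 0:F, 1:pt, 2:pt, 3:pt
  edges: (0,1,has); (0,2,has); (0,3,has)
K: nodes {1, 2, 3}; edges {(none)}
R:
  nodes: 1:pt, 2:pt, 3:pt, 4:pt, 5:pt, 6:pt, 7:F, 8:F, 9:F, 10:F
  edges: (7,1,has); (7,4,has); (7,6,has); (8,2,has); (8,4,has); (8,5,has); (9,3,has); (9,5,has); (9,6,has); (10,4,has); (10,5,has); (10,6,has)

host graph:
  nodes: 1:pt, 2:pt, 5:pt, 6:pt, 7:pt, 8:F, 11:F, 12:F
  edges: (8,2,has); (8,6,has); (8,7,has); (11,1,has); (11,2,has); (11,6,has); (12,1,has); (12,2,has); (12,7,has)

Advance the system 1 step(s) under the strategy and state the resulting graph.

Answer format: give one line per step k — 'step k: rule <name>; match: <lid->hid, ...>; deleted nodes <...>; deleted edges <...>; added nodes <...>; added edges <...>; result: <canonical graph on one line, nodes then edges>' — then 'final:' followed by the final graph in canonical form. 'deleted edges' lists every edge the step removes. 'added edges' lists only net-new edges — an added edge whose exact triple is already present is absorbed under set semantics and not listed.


step 1: rule r1; match: 0->8, 1->2, 2->6, 3->7; deleted nodes 8; deleted edges (8,2,has); (8,6,has); (8,7,has); added nodes 13, 14, 15, 16, 17, 18, 19; added edges (16,2,has); (16,13,has); (16,15,has); (17,6,has); (17,13,has); (17,14,has); (18,7,has); (18,14,has); (18,15,has); (19,13,has); (19,14,has); (19,15,has); result: nodes: 1:pt, 2:pt, 5:pt, 6:pt, 7:pt, 11:F, 12:F, 13:pt, 14:pt, 15:pt, 16:F, 17:F, 18:F, 19:F edges: (11,1,has); (11,2,has); (11,6,has); (12,1,has); (12,2,has); (12,7,has); (16,2,has); (16,13,has); (16,15,has); (17,6,has); (17,13,has); (17,14,has); (18,7,has); (18,14,has); (18,15,has); (19,13,has); (19,14,has); (19,15,has)
final:
nodes: 1:pt, 2:pt, 5:pt, 6:pt, 7:pt, 11:F, 12:F, 13:pt, 14:pt, 15:pt, 16:F, 17:F, 18:F, 19:F
edges: (11,1,has); (11,2,has); (11,6,has); (12,1,has); (12,2,has); (12,7,has); (16,2,has); (16,13,has); (16,15,has); (17,6,has); (17,13,has); (17,14,has); (18,7,has); (18,14,has); (18,15,has); (19,13,has); (19,14,has); (19,15,has)
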